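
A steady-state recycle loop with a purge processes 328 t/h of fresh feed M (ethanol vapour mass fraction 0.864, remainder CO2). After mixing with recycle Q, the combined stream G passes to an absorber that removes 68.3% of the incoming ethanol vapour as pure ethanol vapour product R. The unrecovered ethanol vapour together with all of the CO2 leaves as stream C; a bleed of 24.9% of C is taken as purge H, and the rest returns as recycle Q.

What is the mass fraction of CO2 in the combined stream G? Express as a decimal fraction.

0.325

CO2 enters only via M and leaves only via the purge: 328×0.136 = 0.249×(CO2 in C), and the absorber passes all CO2, so CO2 in G = CO2 in C = 179.15 t/h.
ethanol vapour in G: m_A = 328×0.864 + (1−0.249)·(1−0.683)·m_A, so m_A = 283.39/0.7619 = 371.94 t/h.
G = 371.94 + 179.15 = 551.09 t/h.
CO2 fraction in G = 179.15/551.09 = 0.325.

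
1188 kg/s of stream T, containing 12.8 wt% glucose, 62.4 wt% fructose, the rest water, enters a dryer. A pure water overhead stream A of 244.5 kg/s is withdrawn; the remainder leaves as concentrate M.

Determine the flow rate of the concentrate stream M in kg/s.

943.5 kg/s

Concentrate = 1188 − 244.5 = 943.5 kg/s.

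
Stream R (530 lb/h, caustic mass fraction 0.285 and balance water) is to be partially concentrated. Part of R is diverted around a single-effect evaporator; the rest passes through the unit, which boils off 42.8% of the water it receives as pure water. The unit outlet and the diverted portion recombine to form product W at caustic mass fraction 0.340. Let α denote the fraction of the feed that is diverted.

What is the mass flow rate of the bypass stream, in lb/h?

All 530×0.285 = 151.05 lb/h of caustic reaches W, so W = 151.05/0.340 = 444.26 lb/h and vapour = 85.735 lb/h.
The evaporator receives (1−α)·530 of feed at 0.715 water and removes 0.428 of that water:
0.428×0.715×(1−α)×530 = 85.735
(1−α) = 85.735/162.19 = 0.5286;  α = 0.4714.
Bypass flow = 0.4714×530 = 249.84 lb/h.

249.8 lb/h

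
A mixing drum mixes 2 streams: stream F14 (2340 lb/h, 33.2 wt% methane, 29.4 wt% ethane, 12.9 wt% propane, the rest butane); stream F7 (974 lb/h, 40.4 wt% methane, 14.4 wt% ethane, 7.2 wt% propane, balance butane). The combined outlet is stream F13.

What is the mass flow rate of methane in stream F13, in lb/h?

1170 lb/h

methane out = methane in = 2340×0.332 + 974×0.404 = 1170.4 lb/h.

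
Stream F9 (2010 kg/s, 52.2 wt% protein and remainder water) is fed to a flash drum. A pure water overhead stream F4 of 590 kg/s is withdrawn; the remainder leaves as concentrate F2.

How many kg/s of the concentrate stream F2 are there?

Concentrate = 2010 − 590 = 1420 kg/s.

1420 kg/s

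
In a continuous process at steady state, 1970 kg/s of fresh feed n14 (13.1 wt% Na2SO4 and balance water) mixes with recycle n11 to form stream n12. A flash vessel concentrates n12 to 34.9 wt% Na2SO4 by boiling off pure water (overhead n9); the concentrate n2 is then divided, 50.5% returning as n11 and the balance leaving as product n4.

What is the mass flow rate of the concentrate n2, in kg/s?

Overall Na2SO4 balance (none leaves overhead): Na2SO4 in fresh feed = Na2SO4 in product, i.e. 1970×0.131 = (1−0.505)·n2·0.349.
n2 = 258.07/(0.349×0.495) = 1493.8 kg/s.

1494 kg/s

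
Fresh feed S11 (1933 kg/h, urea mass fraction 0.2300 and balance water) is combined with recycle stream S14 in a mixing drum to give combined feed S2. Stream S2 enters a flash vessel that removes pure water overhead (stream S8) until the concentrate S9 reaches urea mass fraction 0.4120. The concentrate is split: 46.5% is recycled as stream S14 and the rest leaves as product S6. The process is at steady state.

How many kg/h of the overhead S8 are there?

853.9 kg/h

Overall urea balance (none leaves overhead): urea in fresh feed = urea in product, i.e. 1933×0.230 = (1−0.465)·S9·0.412.
S9 = 444.59/(0.412×0.535) = 2017 kg/h.
Recycle S14 = 0.465×2017 = 937.91 kg/h.
Combined feed S2 = 1933 + 937.91 = 2870.9 kg/h.
Overhead S8 = S2 − S9 = 2870.9 − 2017 = 853.9 kg/h.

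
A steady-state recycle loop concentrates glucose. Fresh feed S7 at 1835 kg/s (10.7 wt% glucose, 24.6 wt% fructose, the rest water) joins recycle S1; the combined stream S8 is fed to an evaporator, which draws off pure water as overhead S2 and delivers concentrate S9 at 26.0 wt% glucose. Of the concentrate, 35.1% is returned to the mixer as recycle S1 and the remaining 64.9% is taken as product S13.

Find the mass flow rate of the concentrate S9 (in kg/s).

1164 kg/s

Overall glucose balance (none leaves overhead): glucose in fresh feed = glucose in product, i.e. 1835×0.107 = (1−0.351)·S9·0.260.
S9 = 196.34/(0.260×0.649) = 1163.6 kg/s.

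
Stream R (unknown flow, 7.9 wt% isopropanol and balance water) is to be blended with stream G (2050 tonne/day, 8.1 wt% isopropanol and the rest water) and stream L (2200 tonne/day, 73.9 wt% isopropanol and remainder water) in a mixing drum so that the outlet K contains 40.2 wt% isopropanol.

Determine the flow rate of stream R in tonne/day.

Let R be the unknown flow. Total out = 4250 + R.
isopropanol balance: 1791.8 + 0.079·R = 0.402·(4250 + R)
(0.079 − 0.402)·R = 0.402×4250 − 1791.8 = -83.35
R = -83.35 / -0.323 = 258.05 tonne/day

258 tonne/day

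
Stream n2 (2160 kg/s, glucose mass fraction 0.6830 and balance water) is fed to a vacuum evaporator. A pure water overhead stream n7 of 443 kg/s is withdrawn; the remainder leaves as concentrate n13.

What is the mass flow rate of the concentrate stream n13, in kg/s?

1717 kg/s

Concentrate = 2160 − 443 = 1717 kg/s.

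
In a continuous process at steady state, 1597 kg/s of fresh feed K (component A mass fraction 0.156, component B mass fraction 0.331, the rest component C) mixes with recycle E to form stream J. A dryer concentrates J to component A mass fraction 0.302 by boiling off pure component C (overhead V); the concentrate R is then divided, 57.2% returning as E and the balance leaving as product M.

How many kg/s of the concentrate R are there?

1927 kg/s

Overall component A balance (none leaves overhead): component A in fresh feed = component A in product, i.e. 1597×0.156 = (1−0.572)·R·0.302.
R = 249.13/(0.302×0.428) = 1927.4 kg/s.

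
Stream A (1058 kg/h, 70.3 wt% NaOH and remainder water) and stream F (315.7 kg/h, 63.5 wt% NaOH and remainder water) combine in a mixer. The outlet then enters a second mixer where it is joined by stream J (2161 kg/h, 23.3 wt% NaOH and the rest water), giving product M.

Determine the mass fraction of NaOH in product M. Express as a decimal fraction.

Overall, product flow = 3534.7 kg/h.
NaOH in = 1058×0.703 + 315.7×0.635 + 2161×0.233 = 1447.8 kg/h.
NaOH fraction in M = 0.410.

0.410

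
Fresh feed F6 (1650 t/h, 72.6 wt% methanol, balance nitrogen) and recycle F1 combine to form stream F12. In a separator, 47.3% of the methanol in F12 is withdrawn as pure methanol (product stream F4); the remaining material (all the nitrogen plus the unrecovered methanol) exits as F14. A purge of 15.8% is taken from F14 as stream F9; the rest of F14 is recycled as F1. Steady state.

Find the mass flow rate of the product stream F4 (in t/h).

1019 t/h

methanol in F12: m_A = 1650×0.726 + (1−0.158)·(1−0.473)·m_A, so m_A = 1197.9/0.5563 = 2153.5 t/h.
Product F4 = 0.473×2153.5 = 1018.6 t/h.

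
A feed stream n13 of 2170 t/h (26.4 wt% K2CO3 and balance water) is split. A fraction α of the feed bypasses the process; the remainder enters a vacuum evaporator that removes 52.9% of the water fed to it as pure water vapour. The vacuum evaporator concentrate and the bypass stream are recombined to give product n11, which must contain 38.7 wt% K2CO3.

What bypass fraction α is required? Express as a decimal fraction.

0.184

All 2170×0.264 = 572.88 t/h of K2CO3 reaches n11, so n11 = 572.88/0.387 = 1480.3 t/h and vapour = 689.69 t/h.
The evaporator receives (1−α)·2170 of feed at 0.736 water and removes 0.529 of that water:
0.529×0.736×(1−α)×2170 = 689.69
(1−α) = 689.69/844.88 = 0.8163;  α = 0.1837.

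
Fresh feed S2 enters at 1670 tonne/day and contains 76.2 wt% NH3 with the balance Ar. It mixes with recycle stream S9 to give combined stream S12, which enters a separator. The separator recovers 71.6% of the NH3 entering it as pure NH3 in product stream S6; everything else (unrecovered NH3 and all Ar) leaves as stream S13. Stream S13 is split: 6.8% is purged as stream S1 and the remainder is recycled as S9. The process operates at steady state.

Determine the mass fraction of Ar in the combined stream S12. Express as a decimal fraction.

0.772

Ar enters only via S2 and leaves only via the purge: 1670×0.238 = 0.068×(Ar in S13), and the separator passes all Ar, so Ar in S12 = Ar in S13 = 5845 tonne/day.
NH3 in S12: m_A = 1670×0.762 + (1−0.068)·(1−0.716)·m_A, so m_A = 1272.5/0.7353 = 1730.6 tonne/day.
S12 = 1730.6 + 5845 = 7575.6 tonne/day.
Ar fraction in S12 = 5845/7575.6 = 0.772.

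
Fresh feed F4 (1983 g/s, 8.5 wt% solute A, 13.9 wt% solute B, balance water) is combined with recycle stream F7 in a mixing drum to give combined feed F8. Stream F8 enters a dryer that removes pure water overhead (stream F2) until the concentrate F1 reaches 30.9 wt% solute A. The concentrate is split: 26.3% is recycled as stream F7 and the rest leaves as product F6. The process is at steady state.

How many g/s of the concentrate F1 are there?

Overall solute A balance (none leaves overhead): solute A in fresh feed = solute A in product, i.e. 1983×0.085 = (1−0.263)·F1·0.309.
F1 = 168.56/(0.309×0.737) = 740.14 g/s.

740.1 g/s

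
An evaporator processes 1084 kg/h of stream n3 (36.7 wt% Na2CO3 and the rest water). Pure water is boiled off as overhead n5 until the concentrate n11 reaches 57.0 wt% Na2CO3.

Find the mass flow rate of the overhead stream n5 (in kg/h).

Na2CO3 is conserved: 1084×0.367 = 397.83 kg/h all reports to the concentrate.
Concentrate = 397.83/(target fraction) = 697.94 kg/h.
Overhead = 1084 − 697.94 = 386.06 kg/h.

386.1 kg/h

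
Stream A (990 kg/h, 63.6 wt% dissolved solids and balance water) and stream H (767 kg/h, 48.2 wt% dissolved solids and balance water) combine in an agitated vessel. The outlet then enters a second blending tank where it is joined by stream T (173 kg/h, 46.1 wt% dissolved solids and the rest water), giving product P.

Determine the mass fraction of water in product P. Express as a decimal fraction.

Overall, product flow = 1930 kg/h.
water in = 990×0.364 + 767×0.518 + 173×0.539 = 850.91 kg/h.
water fraction in P = 0.4409.

0.4409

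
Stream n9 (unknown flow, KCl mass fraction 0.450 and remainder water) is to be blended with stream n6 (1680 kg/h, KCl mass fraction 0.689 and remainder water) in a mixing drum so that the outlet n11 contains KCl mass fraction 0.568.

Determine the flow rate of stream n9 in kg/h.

1723 kg/h

Let n9 be the unknown flow. Total out = 1680 + n9.
KCl balance: 1157.5 + 0.450·n9 = 0.568·(1680 + n9)
(0.450 − 0.568)·n9 = 0.568×1680 − 1157.5 = -203.28
n9 = -203.28 / -0.118 = 1722.7 kg/h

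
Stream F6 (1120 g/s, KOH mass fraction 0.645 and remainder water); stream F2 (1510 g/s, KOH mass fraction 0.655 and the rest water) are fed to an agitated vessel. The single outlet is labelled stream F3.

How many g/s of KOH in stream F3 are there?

KOH out = KOH in = 1120×0.645 + 1510×0.655 = 1711.5 g/s.

1711 g/s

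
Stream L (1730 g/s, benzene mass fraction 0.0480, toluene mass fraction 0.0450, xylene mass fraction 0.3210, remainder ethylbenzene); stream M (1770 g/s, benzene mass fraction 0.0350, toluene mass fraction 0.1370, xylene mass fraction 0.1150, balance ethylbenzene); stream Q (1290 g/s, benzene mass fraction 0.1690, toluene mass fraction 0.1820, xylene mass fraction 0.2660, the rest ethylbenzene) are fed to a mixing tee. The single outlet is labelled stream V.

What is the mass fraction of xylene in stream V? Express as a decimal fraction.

0.2301

Total flow out = 1730 + 1770 + 1290 = 4790 g/s.
xylene in = 1730×0.321 + 1770×0.115 + 1290×0.266 = 1102 g/s.
xylene mass fraction in V = 1102/4790 = 0.2301.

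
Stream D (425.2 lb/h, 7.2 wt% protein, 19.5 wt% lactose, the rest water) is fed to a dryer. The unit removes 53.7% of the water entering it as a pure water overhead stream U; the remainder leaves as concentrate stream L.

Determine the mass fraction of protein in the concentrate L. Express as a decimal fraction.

protein is not removed: 425.2×0.072 = 30.614 lb/h of protein enters L.
water entering = 425.2×0.733 = 311.67 lb/h; overhead removed = 0.537×311.67 = 167.37 lb/h.
Concentrate = 425.2 − 167.37 = 257.83 lb/h.
Mass fraction = 30.614/257.83 = 0.119.

0.119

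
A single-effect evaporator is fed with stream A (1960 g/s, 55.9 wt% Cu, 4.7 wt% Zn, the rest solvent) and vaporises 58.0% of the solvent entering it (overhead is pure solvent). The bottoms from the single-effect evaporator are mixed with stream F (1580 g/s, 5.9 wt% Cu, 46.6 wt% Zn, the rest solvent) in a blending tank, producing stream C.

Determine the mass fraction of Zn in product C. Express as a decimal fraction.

Vapour removed = 0.580×0.394×1960 = 447.9 g/s; concentrate = 1512.1 g/s.
Zn reaching the mixer = 92.12 (from concentrate) + 1580×0.466 = 828.4 g/s.
Product flow = 1512.1 + 1580 = 3092.1 g/s; Zn fraction = 0.2679.

0.2679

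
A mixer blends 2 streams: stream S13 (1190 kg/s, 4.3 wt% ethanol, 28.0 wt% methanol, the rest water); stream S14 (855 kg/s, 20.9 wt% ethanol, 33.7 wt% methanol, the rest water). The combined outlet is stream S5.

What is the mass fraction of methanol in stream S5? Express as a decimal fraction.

Total flow out = 1190 + 855 = 2045 kg/s.
methanol in = 1190×0.280 + 855×0.337 = 621.34 kg/s.
methanol mass fraction in S5 = 621.34/2045 = 0.304.

0.304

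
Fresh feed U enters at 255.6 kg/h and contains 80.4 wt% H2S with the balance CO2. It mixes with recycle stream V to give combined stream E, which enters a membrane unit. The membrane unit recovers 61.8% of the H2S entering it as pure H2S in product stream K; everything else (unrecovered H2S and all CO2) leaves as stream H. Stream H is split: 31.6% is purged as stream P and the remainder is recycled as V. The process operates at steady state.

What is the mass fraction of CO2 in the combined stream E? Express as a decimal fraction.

CO2 enters only via U and leaves only via the purge: 255.6×0.196 = 0.316×(CO2 in H), and the membrane unit passes all CO2, so CO2 in E = CO2 in H = 158.54 kg/h.
H2S in E: m_A = 255.6×0.804 + (1−0.316)·(1−0.618)·m_A, so m_A = 205.5/0.7387 = 278.19 kg/h.
E = 278.19 + 158.54 = 436.73 kg/h.
CO2 fraction in E = 158.54/436.73 = 0.363.

0.363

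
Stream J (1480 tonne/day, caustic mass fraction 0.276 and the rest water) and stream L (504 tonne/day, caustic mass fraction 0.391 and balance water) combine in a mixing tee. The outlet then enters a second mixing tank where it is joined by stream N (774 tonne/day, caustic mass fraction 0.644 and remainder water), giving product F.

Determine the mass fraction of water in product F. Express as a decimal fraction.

0.600

Overall, product flow = 2758 tonne/day.
water in = 1480×0.724 + 504×0.609 + 774×0.356 = 1654 tonne/day.
water fraction in F = 0.600.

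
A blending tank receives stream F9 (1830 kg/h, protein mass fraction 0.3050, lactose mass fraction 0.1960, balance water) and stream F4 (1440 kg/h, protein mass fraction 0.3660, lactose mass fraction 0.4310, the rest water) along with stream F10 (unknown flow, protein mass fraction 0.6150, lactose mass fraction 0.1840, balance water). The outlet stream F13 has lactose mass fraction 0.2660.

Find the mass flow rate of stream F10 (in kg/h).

1335 kg/h

Let F10 be the unknown flow. Total out = 3270 + F10.
lactose balance: 979.32 + 0.184·F10 = 0.266·(3270 + F10)
(0.184 − 0.266)·F10 = 0.266×3270 − 979.32 = -109.5
F10 = -109.5 / -0.082 = 1335.4 kg/h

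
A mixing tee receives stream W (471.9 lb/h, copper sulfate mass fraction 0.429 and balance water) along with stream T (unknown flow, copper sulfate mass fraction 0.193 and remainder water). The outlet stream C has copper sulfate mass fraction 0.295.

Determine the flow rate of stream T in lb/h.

Let T be the unknown flow. Total out = 471.9 + T.
copper sulfate balance: 202.45 + 0.193·T = 0.295·(471.9 + T)
(0.193 − 0.295)·T = 0.295×471.9 − 202.45 = -63.235
T = -63.235 / -0.102 = 619.95 lb/h

619.9 lb/h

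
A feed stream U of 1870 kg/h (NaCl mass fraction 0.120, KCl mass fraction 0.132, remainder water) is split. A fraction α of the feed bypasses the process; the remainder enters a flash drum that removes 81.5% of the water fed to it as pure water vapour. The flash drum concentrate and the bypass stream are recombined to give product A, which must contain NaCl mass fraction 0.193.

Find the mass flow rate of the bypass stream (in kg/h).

All 1870×0.120 = 224.4 kg/h of NaCl reaches A, so A = 224.4/0.193 = 1162.7 kg/h and vapour = 707.31 kg/h.
The evaporator receives (1−α)·1870 of feed at 0.748 water and removes 0.815 of that water:
0.815×0.748×(1−α)×1870 = 707.31
(1−α) = 707.31/1140 = 0.6204;  α = 0.3796.
Bypass flow = 0.3796×1870 = 709.76 kg/h.

709.8 kg/h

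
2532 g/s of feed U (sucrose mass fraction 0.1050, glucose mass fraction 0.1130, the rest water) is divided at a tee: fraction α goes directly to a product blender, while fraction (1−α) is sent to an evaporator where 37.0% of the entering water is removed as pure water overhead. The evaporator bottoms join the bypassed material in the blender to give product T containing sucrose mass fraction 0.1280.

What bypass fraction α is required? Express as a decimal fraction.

0.379

All 2532×0.105 = 265.86 g/s of sucrose reaches T, so T = 265.86/0.128 = 2077 g/s and vapour = 454.97 g/s.
The evaporator receives (1−α)·2532 of feed at 0.782 water and removes 0.370 of that water:
0.370×0.782×(1−α)×2532 = 454.97
(1−α) = 454.97/732.61 = 0.6210;  α = 0.3790.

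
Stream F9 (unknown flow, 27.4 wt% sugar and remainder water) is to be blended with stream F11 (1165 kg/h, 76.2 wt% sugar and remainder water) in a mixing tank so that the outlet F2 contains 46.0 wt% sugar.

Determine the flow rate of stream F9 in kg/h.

1892 kg/h

Let F9 be the unknown flow. Total out = 1165 + F9.
sugar balance: 887.73 + 0.274·F9 = 0.460·(1165 + F9)
(0.274 − 0.460)·F9 = 0.460×1165 − 887.73 = -351.83
F9 = -351.83 / -0.186 = 1891.6 kg/h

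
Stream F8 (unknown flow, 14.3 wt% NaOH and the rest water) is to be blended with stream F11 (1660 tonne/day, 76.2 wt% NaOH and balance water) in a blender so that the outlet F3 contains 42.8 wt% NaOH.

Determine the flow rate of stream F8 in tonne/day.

1945 tonne/day

Let F8 be the unknown flow. Total out = 1660 + F8.
NaOH balance: 1264.9 + 0.143·F8 = 0.428·(1660 + F8)
(0.143 − 0.428)·F8 = 0.428×1660 − 1264.9 = -554.44
F8 = -554.44 / -0.285 = 1945.4 tonne/day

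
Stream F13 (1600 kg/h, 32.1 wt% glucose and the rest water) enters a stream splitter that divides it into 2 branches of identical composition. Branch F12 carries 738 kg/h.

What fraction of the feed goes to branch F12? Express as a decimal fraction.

Fraction to F12 = 738/1600 = 0.4612.

0.461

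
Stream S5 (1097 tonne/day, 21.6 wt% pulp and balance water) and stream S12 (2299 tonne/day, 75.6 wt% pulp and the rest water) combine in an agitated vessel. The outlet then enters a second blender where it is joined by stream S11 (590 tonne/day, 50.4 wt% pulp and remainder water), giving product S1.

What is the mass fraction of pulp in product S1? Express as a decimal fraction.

Overall, product flow = 3986 tonne/day.
pulp in = 1097×0.216 + 2299×0.756 + 590×0.504 = 2272.4 tonne/day.
pulp fraction in S1 = 0.570.

0.570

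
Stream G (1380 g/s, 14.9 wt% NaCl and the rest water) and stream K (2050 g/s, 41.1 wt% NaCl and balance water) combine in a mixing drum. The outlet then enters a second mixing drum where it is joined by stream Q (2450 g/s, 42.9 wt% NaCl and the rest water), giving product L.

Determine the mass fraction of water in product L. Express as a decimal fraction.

Overall, product flow = 5880 g/s.
water in = 1380×0.851 + 2050×0.589 + 2450×0.571 = 3780.8 g/s.
water fraction in L = 0.643.

0.643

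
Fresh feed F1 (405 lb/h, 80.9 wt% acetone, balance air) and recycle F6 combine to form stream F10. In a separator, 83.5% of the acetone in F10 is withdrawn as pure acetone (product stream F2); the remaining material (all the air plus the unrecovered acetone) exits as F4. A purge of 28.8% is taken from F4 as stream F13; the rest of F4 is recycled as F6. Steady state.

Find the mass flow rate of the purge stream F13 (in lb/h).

95 lb/h

air enters only via F1 and leaves only via the purge: 405×0.191 = 0.288×(air in F4), and the separator passes all air, so air in F10 = air in F4 = 268.59 lb/h.
acetone in F10: m_A = 405×0.809 + (1−0.288)·(1−0.835)·m_A, so m_A = 327.65/0.8825 = 371.26 lb/h.
F4 = (1−0.835)×371.26 + 268.59 = 329.85 lb/h.
Purge F13 = 0.288×329.85 = 94.997 lb/h.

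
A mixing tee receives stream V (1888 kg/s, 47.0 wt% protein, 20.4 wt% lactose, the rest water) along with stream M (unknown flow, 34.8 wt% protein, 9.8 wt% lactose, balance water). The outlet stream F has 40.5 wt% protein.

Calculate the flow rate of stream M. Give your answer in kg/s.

2153 kg/s

Let M be the unknown flow. Total out = 1888 + M.
protein balance: 887.36 + 0.348·M = 0.405·(1888 + M)
(0.348 − 0.405)·M = 0.405×1888 − 887.36 = -122.72
M = -122.72 / -0.057 = 2153 kg/s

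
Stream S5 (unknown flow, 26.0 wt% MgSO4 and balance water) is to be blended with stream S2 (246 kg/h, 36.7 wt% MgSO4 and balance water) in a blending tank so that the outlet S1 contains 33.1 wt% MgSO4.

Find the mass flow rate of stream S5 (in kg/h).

124.7 kg/h

Let S5 be the unknown flow. Total out = 246 + S5.
MgSO4 balance: 90.282 + 0.260·S5 = 0.331·(246 + S5)
(0.260 − 0.331)·S5 = 0.331×246 − 90.282 = -8.856
S5 = -8.856 / -0.071 = 124.73 kg/h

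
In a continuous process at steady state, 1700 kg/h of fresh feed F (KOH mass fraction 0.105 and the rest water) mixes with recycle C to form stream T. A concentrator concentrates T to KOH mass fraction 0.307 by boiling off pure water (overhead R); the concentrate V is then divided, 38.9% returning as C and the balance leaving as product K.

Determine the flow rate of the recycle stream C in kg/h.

370.2 kg/h

Overall KOH balance (none leaves overhead): KOH in fresh feed = KOH in product, i.e. 1700×0.105 = (1−0.389)·V·0.307.
V = 178.5/(0.307×0.611) = 951.61 kg/h.
Recycle C = 0.389×951.61 = 370.18 kg/h.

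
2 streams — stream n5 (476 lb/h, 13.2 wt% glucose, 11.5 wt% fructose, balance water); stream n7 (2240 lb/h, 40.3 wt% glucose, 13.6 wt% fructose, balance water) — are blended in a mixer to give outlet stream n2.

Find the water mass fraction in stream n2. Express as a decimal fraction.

Total flow out = 476 + 2240 = 2716 lb/h.
water in = 476×0.753 + 2240×0.461 = 1391.1 lb/h.
water mass fraction in n2 = 1391.1/2716 = 0.512.

0.512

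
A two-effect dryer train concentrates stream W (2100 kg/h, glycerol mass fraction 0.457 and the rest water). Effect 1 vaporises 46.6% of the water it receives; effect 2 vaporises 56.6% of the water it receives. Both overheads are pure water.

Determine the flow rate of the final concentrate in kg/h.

1224 kg/h

water in feed = 2100×0.543 = 1140.3 kg/h.
After stage 1: water left = (1−0.466)×1140.3 = 608.92; stream total = 1568.6 kg/h.
After stage 2: water left = (1−0.566)×608.92 = 264.27; final concentrate = 1224 kg/h.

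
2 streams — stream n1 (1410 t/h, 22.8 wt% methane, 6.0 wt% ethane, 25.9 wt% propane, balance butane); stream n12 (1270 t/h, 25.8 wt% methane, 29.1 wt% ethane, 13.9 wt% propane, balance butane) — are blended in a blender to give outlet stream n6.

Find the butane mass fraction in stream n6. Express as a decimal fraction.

Total flow out = 1410 + 1270 = 2680 t/h.
butane in = 1410×0.453 + 1270×0.312 = 1035 t/h.
butane mass fraction in n6 = 1035/2680 = 0.386.

0.386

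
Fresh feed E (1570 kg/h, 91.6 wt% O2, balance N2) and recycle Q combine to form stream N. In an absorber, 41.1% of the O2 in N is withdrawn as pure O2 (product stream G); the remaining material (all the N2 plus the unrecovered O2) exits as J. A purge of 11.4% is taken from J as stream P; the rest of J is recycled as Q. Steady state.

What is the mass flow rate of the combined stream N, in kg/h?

N2 enters only via E and leaves only via the purge: 1570×0.084 = 0.114×(N2 in J), and the absorber passes all N2, so N2 in N = N2 in J = 1156.8 kg/h.
O2 in N: m_A = 1570×0.916 + (1−0.114)·(1−0.411)·m_A, so m_A = 1438.1/0.4781 = 3007.7 kg/h.
N = 3007.7 + 1156.8 = 4164.5 kg/h.

4165 kg/h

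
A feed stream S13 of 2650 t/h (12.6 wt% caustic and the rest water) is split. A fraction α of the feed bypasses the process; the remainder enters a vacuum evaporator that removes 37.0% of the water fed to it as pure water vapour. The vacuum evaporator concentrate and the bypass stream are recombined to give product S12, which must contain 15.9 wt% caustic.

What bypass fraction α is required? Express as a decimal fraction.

0.358

All 2650×0.126 = 333.9 t/h of caustic reaches S12, so S12 = 333.9/0.159 = 2100 t/h and vapour = 550 t/h.
The evaporator receives (1−α)·2650 of feed at 0.874 water and removes 0.370 of that water:
0.370×0.874×(1−α)×2650 = 550
(1−α) = 550/856.96 = 0.6418;  α = 0.3582.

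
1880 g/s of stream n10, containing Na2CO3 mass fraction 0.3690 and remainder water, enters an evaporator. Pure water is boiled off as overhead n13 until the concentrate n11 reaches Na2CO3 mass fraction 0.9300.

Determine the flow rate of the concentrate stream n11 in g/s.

745.9 g/s

Na2CO3 is conserved: 1880×0.369 = 693.72 g/s all reports to the concentrate.
Concentrate = 693.72/(target fraction) = 745.94 g/s.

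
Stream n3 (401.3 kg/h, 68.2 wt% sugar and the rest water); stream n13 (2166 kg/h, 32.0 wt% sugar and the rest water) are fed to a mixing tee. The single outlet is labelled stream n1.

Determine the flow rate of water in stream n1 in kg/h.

water out = water in = 401.3×0.318 + 2166×0.680 = 1600.5 kg/h.

1600 kg/h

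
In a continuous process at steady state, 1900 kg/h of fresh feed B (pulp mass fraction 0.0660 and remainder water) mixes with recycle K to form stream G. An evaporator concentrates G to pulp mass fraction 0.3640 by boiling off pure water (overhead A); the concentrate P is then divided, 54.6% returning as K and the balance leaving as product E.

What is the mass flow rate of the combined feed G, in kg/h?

Overall pulp balance (none leaves overhead): pulp in fresh feed = pulp in product, i.e. 1900×0.066 = (1−0.546)·P·0.364.
P = 125.4/(0.364×0.454) = 758.82 kg/h.
Recycle K = 0.546×758.82 = 414.32 kg/h.
Combined feed G = 1900 + 414.32 = 2314.3 kg/h.

2314 kg/h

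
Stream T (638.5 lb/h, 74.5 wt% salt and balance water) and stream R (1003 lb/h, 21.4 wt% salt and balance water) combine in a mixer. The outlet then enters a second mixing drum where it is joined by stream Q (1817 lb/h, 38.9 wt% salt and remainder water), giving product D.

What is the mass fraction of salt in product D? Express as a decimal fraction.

0.404

Overall, product flow = 3458.5 lb/h.
salt in = 638.5×0.745 + 1003×0.214 + 1817×0.389 = 1397.1 lb/h.
salt fraction in D = 0.404.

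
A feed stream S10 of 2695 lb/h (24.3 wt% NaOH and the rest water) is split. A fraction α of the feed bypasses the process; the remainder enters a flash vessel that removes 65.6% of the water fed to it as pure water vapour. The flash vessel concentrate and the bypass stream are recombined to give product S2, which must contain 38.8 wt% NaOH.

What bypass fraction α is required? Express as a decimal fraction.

0.247

All 2695×0.243 = 654.88 lb/h of NaOH reaches S2, so S2 = 654.88/0.388 = 1687.8 lb/h and vapour = 1007.2 lb/h.
The evaporator receives (1−α)·2695 of feed at 0.757 water and removes 0.656 of that water:
0.656×0.757×(1−α)×2695 = 1007.2
(1−α) = 1007.2/1338.3 = 0.7526;  α = 0.2474.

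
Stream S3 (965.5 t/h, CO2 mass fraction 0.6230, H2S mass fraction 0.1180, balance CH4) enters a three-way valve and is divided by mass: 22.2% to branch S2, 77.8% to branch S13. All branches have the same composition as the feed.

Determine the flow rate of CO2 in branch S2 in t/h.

Branch S2 total = 0.222×965.5 = 214.34 t/h.
CO2 in S2 = 0.623×214.34 = 133.53 t/h.

133.5 t/h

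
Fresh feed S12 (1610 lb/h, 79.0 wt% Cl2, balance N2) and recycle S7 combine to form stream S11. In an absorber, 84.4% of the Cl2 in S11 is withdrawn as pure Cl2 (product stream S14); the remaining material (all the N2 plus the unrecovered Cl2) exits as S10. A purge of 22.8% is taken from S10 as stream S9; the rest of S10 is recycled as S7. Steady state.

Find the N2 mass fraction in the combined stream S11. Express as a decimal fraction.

N2 enters only via S12 and leaves only via the purge: 1610×0.210 = 0.228×(N2 in S10), and the absorber passes all N2, so N2 in S11 = N2 in S10 = 1482.9 lb/h.
Cl2 in S11: m_A = 1610×0.790 + (1−0.228)·(1−0.844)·m_A, so m_A = 1271.9/0.8796 = 1446.1 lb/h.
S11 = 1446.1 + 1482.9 = 2928.9 lb/h.
N2 fraction in S11 = 1482.9/2928.9 = 0.5063.

0.5063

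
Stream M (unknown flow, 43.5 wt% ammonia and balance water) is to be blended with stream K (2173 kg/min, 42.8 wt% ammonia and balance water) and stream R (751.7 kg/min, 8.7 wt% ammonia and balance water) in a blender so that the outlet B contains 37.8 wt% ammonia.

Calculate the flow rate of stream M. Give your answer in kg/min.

1931 kg/min

Let M be the unknown flow. Total out = 2924.7 + M.
ammonia balance: 995.44 + 0.435·M = 0.378·(2924.7 + M)
(0.435 − 0.378)·M = 0.378×2924.7 − 995.44 = 110.09
M = 110.09 / 0.057 = 1931.5 kg/min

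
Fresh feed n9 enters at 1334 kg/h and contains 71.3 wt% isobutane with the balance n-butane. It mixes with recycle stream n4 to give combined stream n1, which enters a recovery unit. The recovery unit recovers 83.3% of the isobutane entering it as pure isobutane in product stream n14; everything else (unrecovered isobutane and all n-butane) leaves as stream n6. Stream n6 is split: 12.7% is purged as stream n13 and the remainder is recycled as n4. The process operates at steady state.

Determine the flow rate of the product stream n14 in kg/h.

isobutane in n1: m_A = 1334×0.713 + (1−0.127)·(1−0.833)·m_A, so m_A = 951.14/0.8542 = 1113.5 kg/h.
Product n14 = 0.833×1113.5 = 927.53 kg/h.

927.5 kg/h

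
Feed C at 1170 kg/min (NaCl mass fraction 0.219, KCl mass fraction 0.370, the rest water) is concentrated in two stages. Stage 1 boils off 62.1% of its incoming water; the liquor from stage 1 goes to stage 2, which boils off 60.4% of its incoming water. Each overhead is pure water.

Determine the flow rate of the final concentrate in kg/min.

761.3 kg/min

water in feed = 1170×0.411 = 480.87 kg/min.
After stage 1: water left = (1−0.621)×480.87 = 182.25; stream total = 871.38 kg/min.
After stage 2: water left = (1−0.604)×182.25 = 72.171; final concentrate = 761.3 kg/min.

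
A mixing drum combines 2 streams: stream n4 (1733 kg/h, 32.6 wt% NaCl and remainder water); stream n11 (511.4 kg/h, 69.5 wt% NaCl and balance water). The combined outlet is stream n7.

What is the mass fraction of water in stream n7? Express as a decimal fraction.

Total flow out = 1733 + 511.4 = 2244.4 kg/h.
water in = 1733×0.674 + 511.4×0.305 = 1324 kg/h.
water mass fraction in n7 = 1324/2244.4 = 0.590.

0.590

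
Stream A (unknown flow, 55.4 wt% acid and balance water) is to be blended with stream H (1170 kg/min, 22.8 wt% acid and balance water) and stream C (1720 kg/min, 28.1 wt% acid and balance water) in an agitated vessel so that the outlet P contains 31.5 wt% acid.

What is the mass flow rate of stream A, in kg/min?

670.6 kg/min

Let A be the unknown flow. Total out = 2890 + A.
acid balance: 750.08 + 0.554·A = 0.315·(2890 + A)
(0.554 − 0.315)·A = 0.315×2890 − 750.08 = 160.27
A = 160.27 / 0.239 = 670.59 kg/min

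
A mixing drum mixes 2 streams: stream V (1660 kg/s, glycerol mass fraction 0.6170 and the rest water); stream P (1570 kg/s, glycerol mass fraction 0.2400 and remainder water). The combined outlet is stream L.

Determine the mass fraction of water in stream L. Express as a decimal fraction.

Total flow out = 1660 + 1570 = 3230 kg/s.
water in = 1660×0.383 + 1570×0.760 = 1829 kg/s.
water mass fraction in L = 1829/3230 = 0.5662.

0.5662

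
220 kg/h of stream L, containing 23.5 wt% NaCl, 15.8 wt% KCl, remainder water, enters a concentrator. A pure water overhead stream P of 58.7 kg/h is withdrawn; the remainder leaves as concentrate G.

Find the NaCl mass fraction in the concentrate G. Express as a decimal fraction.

0.321

NaCl is not removed: 220×0.235 = 51.7 kg/h of NaCl enters G.
Concentrate = 220 − 58.7 = 161.3 kg/h.
Mass fraction = 51.7/161.3 = 0.321.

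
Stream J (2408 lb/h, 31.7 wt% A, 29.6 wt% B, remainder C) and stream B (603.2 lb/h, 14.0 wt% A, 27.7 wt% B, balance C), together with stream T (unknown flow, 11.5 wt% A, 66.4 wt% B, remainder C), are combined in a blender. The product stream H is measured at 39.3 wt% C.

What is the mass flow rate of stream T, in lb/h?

582.3 lb/h

Let T be the unknown flow. Total out = 3011.2 + T.
C balance: 1283.6 + 0.221·T = 0.393·(3011.2 + T)
(0.221 − 0.393)·T = 0.393×3011.2 − 1283.6 = -100.16
T = -100.16 / -0.172 = 582.33 lb/h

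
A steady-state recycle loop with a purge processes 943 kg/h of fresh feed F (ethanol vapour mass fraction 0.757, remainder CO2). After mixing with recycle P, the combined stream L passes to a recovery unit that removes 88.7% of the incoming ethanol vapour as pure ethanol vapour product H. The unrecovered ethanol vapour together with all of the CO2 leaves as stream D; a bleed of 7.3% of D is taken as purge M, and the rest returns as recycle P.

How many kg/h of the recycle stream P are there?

2993 kg/h

CO2 enters only via F and leaves only via the purge: 943×0.243 = 0.073×(CO2 in D), and the recovery unit passes all CO2, so CO2 in L = CO2 in D = 3139 kg/h.
ethanol vapour in L: m_A = 943×0.757 + (1−0.073)·(1−0.887)·m_A, so m_A = 713.85/0.8952 = 797.38 kg/h.
D = (1−0.887)×797.38 + 3139 = 3229.1 kg/h.
Recycle P = (1−0.073)×3229.1 = 2993.4 kg/h.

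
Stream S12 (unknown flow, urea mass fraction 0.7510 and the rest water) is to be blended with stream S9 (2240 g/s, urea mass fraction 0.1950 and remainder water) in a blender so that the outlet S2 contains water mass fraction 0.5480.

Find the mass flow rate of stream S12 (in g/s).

Let S12 be the unknown flow. Total out = 2240 + S12.
water balance: 1803.2 + 0.249·S12 = 0.548·(2240 + S12)
(0.249 − 0.548)·S12 = 0.548×2240 − 1803.2 = -575.68
S12 = -575.68 / -0.299 = 1925.4 g/s

1925 g/s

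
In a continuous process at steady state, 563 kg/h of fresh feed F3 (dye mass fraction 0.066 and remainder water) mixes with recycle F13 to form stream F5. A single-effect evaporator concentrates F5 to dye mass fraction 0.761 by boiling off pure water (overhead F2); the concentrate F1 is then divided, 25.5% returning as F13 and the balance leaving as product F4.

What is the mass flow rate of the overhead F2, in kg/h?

514.2 kg/h

Overall dye balance (none leaves overhead): dye in fresh feed = dye in product, i.e. 563×0.066 = (1−0.255)·F1·0.761.
F1 = 37.158/(0.761×0.745) = 65.541 kg/h.
Recycle F13 = 0.255×65.541 = 16.713 kg/h.
Combined feed F5 = 563 + 16.713 = 579.71 kg/h.
Overhead F2 = F5 − F1 = 579.71 − 65.541 = 514.17 kg/h.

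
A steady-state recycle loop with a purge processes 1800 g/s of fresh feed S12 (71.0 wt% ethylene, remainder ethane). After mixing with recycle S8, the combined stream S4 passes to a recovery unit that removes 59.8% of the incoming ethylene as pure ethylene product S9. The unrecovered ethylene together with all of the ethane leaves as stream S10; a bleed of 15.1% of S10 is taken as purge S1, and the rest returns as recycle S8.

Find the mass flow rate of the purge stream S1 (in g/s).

639.8 g/s

ethane enters only via S12 and leaves only via the purge: 1800×0.290 = 0.151×(ethane in S10), and the recovery unit passes all ethane, so ethane in S4 = ethane in S10 = 3457 g/s.
ethylene in S4: m_A = 1800×0.710 + (1−0.151)·(1−0.598)·m_A, so m_A = 1278/0.6587 = 1940.2 g/s.
S10 = (1−0.598)×1940.2 + 3457 = 4236.9 g/s.
Purge S1 = 0.151×4236.9 = 639.77 g/s.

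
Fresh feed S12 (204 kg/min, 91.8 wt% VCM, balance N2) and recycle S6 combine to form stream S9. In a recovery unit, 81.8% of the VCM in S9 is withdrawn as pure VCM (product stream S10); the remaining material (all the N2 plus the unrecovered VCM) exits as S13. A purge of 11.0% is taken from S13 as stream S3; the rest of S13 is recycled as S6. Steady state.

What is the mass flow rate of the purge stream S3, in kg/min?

21.2 kg/min

N2 enters only via S12 and leaves only via the purge: 204×0.082 = 0.110×(N2 in S13), and the recovery unit passes all N2, so N2 in S9 = N2 in S13 = 152.07 kg/min.
VCM in S9: m_A = 204×0.918 + (1−0.110)·(1−0.818)·m_A, so m_A = 187.27/0.8380 = 223.47 kg/min.
S13 = (1−0.818)×223.47 + 152.07 = 192.74 kg/min.
Purge S3 = 0.110×192.74 = 21.202 kg/min.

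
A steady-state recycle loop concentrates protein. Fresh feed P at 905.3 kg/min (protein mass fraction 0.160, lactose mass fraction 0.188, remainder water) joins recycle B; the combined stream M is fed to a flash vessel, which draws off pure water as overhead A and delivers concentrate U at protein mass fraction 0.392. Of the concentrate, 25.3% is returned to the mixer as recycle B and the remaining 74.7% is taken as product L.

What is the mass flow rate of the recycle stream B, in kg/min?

Overall protein balance (none leaves overhead): protein in fresh feed = protein in product, i.e. 905.3×0.160 = (1−0.253)·U·0.392.
U = 144.85/(0.392×0.747) = 494.66 kg/min.
Recycle B = 0.253×494.66 = 125.15 kg/min.

125.1 kg/min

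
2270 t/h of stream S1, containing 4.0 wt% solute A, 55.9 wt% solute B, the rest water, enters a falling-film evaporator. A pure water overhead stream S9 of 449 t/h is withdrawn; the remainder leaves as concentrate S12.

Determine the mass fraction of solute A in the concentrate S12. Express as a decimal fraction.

solute A is not removed: 2270×0.040 = 90.8 t/h of solute A enters S12.
Concentrate = 2270 − 449 = 1821 t/h.
Mass fraction = 90.8/1821 = 0.050.

0.050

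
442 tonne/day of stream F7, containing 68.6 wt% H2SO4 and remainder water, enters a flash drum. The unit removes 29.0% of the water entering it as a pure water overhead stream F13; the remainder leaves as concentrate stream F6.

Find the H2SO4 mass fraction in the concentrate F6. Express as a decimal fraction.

0.7547

H2SO4 is not removed: 442×0.686 = 303.21 tonne/day of H2SO4 enters F6.
water entering = 442×0.314 = 138.79 tonne/day; overhead removed = 0.290×138.79 = 40.249 tonne/day.
Concentrate = 442 − 40.249 = 401.75 tonne/day.
Mass fraction = 303.21/401.75 = 0.7547.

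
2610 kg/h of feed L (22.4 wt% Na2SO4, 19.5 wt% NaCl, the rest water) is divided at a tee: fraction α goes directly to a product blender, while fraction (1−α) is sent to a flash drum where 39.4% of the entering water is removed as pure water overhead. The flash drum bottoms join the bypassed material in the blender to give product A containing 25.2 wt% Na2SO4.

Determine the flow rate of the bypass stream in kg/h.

All 2610×0.224 = 584.64 kg/h of Na2SO4 reaches A, so A = 584.64/0.252 = 2320 kg/h and vapour = 290 kg/h.
The evaporator receives (1−α)·2610 of feed at 0.581 water and removes 0.394 of that water:
0.394×0.581×(1−α)×2610 = 290
(1−α) = 290/597.47 = 0.4854;  α = 0.5146.
Bypass flow = 0.5146×2610 = 1343.1 kg/h.

1343 kg/h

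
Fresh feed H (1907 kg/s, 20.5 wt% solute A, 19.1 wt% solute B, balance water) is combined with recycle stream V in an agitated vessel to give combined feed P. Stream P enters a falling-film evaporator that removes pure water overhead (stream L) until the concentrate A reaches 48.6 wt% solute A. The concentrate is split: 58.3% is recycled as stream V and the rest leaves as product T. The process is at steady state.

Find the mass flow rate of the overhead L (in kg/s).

Overall solute A balance (none leaves overhead): solute A in fresh feed = solute A in product, i.e. 1907×0.205 = (1−0.583)·A·0.486.
A = 390.94/(0.486×0.417) = 1929 kg/s.
Recycle V = 0.583×1929 = 1124.6 kg/s.
Combined feed P = 1907 + 1124.6 = 3031.6 kg/s.
Overhead L = P − A = 3031.6 − 1929 = 1102.6 kg/s.

1103 kg/s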